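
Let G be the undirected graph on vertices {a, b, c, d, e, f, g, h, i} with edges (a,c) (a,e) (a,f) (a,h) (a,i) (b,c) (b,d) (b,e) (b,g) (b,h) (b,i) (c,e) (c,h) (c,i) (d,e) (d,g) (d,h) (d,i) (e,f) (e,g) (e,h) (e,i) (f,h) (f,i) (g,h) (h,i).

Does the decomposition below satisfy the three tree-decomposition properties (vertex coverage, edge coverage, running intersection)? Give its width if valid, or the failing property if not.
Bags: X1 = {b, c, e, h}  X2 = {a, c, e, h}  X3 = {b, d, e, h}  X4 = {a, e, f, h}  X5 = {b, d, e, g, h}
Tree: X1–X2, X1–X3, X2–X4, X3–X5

No — vertex i appears in no bag.

A tree decomposition must satisfy three properties: every vertex lies in some bag; for every edge, both endpoints lie together in some bag; and for every vertex, the bags containing it form a connected subtree. Here vertex i appears in no bag, so the decomposition is invalid.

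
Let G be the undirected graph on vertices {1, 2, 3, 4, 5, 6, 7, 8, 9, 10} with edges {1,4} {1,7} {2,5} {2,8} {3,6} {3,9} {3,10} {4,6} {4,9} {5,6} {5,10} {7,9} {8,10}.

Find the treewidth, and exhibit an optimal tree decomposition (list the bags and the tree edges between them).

Each bag holds 3 vertices, so the decomposition has width 2, which upper-bounds the treewidth. For the lower bound, G contains the cycle 8–2–5–10–8, so G is not a forest; only forests have treewidth ≤ 1, hence tw(G) ≥ 2. Combining the bounds, tw(G) = 2.

Treewidth 2.
One optimal decomposition is:
Bags: B1 = {2, 8, 10}  B2 = {2, 5, 10}  B3 = {3, 5, 10}  B4 = {3, 5, 6}  B5 = {3, 6, 9}  B6 = {4, 6, 9}  B7 = {4, 7, 9}  B8 = {1, 4, 7}
Tree: B1–B2, B2–B3, B3–B4, B4–B5, B5–B6, B6–B7, B7–B8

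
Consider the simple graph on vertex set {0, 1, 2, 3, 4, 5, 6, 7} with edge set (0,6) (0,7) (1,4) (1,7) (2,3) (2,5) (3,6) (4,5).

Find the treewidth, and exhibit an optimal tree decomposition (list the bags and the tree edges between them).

Every bag has size at most 3, so the width is 3 − 1 = 2 and tw(G) ≤ 2. The edges 1–7–0–6–3–2–5–4–1 form a cycle, so G is not a tree and its treewidth is at least 2. Combining the bounds, tw(G) = 2.

Treewidth 2.
Bags: B1 = {0, 1, 7}  B2 = {0, 1, 6}  B3 = {1, 3, 6}  B4 = {1, 2, 3}  B5 = {1, 2, 5}  B6 = {1, 4, 5}
Tree: B1–B2, B2–B3, B3–B4, B4–B5, B5–B6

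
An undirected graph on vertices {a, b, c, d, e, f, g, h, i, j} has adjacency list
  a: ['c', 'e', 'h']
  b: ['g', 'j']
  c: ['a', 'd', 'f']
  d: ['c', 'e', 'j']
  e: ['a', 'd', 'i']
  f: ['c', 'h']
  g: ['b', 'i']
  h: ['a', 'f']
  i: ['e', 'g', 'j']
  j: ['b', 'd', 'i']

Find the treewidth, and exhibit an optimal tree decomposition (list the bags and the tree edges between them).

Treewidth 2.
Bags: B1 = {c, f, h}  B2 = {a, c, h}  B3 = {a, c, d}  B4 = {a, d, e}  B5 = {d, e, j}  B6 = {e, i, j}  B7 = {b, i, j}  B8 = {b, g, i}
Tree: B1–B2, B2–B3, B3–B4, B4–B5, B5–B6, B6–B7, B7–B8

Every bag has size at most 3, so the width is 3 − 1 = 2 and tw(G) ≤ 2. For the lower bound, G contains the cycle f–h–a–c–f, so G is not a forest; only forests have treewidth ≤ 1, hence tw(G) ≥ 2. Combining the bounds, tw(G) = 2.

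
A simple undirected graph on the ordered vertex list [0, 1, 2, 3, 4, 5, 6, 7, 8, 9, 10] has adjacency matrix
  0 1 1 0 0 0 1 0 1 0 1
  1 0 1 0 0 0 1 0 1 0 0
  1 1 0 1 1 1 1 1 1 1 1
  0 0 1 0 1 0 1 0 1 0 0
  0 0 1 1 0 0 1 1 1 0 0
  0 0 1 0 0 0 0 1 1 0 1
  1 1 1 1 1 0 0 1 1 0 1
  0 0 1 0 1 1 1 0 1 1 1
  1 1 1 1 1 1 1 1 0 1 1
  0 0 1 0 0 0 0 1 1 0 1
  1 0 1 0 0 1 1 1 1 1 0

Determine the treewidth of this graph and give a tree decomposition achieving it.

The largest bag has 5 vertices, giving width 4; this decomposition certifies tw(G) ≤ 4. Conversely, {2, 7, 8, 9, 10} is a clique of size 5, and the vertices of any clique must share a bag in every tree decomposition; so some bag has ≥ 5 vertices and tw(G) ≥ 4. The upper and lower bounds meet at 4, so that is the treewidth.

Treewidth 4.
Bags: B1 = {2, 6, 7, 8, 10}  B2 = {2, 7, 8, 9, 10}  B3 = {2, 5, 7, 8, 10}  B4 = {2, 4, 6, 7, 8}  B5 = {0, 2, 6, 8, 10}  B6 = {0, 1, 2, 6, 8}  B7 = {2, 3, 4, 6, 8}
Tree: B1–B2, B2–B3, B1–B4, B1–B5, B5–B6, B4–B7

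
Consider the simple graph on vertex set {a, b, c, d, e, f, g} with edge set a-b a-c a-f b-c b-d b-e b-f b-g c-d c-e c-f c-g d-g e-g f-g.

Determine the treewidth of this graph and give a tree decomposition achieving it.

Treewidth 3.
One optimal decomposition is:
Bags: B1 = {b, c, f, g}  B2 = {a, b, c, f}  B3 = {b, c, e, g}  B4 = {b, c, d, g}
Tree: B1–B2, B1–B3, B1–B4

Each bag holds 4 vertices, so the decomposition has width 3, which upper-bounds the treewidth. Conversely, {b, c, d, g} is a clique of size 4, and the vertices of any clique must share a bag in every tree decomposition; so some bag has ≥ 4 vertices and tw(G) ≥ 3. Therefore the treewidth is 3.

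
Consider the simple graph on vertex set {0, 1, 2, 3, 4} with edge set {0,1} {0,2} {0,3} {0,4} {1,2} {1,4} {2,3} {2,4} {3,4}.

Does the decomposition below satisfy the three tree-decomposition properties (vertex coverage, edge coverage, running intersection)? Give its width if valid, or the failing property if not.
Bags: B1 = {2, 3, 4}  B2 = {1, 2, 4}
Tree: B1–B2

A tree decomposition must satisfy three properties: every vertex lies in some bag; for every edge, both endpoints lie together in some bag; and for every vertex, the bags containing it form a connected subtree. Here vertex 0 appears in no bag, so the decomposition is invalid.

No — vertex 0 appears in no bag.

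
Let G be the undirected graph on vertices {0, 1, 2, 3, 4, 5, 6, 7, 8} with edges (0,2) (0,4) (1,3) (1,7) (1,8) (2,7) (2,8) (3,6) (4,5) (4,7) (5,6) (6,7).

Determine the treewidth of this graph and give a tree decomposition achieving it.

Treewidth 3.
Bags: B1 = {0, 2, 4, 8}  B2 = {2, 4, 7, 8}  B3 = {1, 4, 7, 8}  B4 = {1, 4, 5, 7}  B5 = {1, 5, 6, 7}  B6 = {1, 3, 5, 6}
Tree: B1–B2, B2–B3, B3–B4, B4–B5, B5–B6

The largest bag has 4 vertices, giving width 3; this decomposition certifies tw(G) ≤ 3. For the lower bound: the 4 vertex sets {0,2,8}, {4}, {7}, {1,3,5,6} are disjoint, each induces a connected subgraph, and every pair is joined by at least one edge of G. Contracting each set to a single vertex therefore yields K_{4} as a minor, and since treewidth is minor-monotone, tw(G) ≥ tw(K_{4}) = 3. Combining the bounds, tw(G) = 3.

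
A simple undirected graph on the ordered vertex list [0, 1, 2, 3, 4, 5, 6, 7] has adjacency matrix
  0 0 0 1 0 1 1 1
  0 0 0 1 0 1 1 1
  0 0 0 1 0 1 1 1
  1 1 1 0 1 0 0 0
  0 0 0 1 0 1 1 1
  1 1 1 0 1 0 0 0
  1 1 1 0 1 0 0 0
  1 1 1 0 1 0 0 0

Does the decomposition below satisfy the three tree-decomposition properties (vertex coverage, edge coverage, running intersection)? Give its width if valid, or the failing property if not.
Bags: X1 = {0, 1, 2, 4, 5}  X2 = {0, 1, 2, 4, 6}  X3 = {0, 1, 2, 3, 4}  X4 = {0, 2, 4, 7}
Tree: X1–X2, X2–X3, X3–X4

No — edge (1,7) lies in no bag.

A tree decomposition must satisfy three properties: every vertex lies in some bag; for every edge, both endpoints lie together in some bag; and for every vertex, the bags containing it form a connected subtree. Here edge (1,7) lies in no bag, so the decomposition is invalid.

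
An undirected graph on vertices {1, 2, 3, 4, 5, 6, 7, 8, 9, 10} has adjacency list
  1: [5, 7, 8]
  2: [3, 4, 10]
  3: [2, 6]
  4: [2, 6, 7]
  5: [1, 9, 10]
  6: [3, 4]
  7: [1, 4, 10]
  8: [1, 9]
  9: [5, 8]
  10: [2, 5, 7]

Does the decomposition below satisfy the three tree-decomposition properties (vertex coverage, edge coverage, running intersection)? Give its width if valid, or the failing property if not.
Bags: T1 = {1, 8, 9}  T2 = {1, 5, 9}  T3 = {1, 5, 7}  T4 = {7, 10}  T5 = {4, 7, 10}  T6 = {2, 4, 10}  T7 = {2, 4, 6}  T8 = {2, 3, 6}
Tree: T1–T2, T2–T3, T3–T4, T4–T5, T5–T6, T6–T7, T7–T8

A tree decomposition must satisfy three properties: every vertex lies in some bag; for every edge, both endpoints lie together in some bag; and for every vertex, the bags containing it form a connected subtree. Here edge (5,10) lies in no bag, so the decomposition is invalid.

No — edge (5,10) lies in no bag.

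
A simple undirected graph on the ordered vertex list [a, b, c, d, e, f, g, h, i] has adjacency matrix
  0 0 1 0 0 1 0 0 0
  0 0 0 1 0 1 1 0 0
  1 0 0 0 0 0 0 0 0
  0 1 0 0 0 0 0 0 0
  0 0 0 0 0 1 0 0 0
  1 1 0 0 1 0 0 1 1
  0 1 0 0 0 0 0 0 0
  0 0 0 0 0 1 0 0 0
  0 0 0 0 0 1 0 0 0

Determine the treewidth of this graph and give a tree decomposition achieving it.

The largest bag has 2 vertices, giving width 1; this decomposition certifies tw(G) ≤ 1. Since G has at least one edge (e.g. b–f), it is not an edgeless graph, so tw(G) ≥ 1. Hence tw(G) = 1 exactly.

Treewidth 1.
Bags: B1 = {b, f}  B2 = {f, i}  B3 = {f, h}  B4 = {a, f}  B5 = {e, f}  B6 = {a, c}  B7 = {b, d}  B8 = {b, g}
Tree: B1–B2, B2–B3, B1–B4, B1–B5, B4–B6, B1–B7, B7–B8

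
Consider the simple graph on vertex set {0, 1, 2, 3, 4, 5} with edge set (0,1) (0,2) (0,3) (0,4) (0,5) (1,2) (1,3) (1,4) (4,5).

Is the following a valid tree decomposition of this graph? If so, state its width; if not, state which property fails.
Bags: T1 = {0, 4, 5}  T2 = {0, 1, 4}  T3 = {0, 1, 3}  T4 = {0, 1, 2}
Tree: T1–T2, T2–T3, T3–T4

Checking the three conditions: (i) the bags cover all of {0, 1, 2, 3, 4, 5}; (ii) for each edge, some bag contains both endpoints; (iii) the bags containing any fixed vertex form a subtree. All hold, so the decomposition is valid with width 3 − 1 = 2.

Yes; width 2.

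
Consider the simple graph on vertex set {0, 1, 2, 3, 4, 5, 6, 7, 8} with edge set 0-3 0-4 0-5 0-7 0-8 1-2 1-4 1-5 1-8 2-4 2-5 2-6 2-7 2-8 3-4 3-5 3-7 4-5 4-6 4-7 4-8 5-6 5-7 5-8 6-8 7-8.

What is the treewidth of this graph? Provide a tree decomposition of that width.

Each bag holds 5 vertices, so the decomposition has width 4, which upper-bounds the treewidth. For the lower bound, the 5 vertices {0, 4, 5, 7, 8} are pairwise adjacent, and any tree decomposition puts a clique entirely inside one bag — forcing width ≥ 4. Therefore the treewidth is 4.

Treewidth 4.
One such decomposition:
Bags: B1 = {2, 4, 5, 6, 8}  B2 = {2, 4, 5, 7, 8}  B3 = {0, 4, 5, 7, 8}  B4 = {1, 2, 4, 5, 8}  B5 = {0, 3, 4, 5, 7}
Tree: B1–B2, B2–B3, B2–B4, B3–B5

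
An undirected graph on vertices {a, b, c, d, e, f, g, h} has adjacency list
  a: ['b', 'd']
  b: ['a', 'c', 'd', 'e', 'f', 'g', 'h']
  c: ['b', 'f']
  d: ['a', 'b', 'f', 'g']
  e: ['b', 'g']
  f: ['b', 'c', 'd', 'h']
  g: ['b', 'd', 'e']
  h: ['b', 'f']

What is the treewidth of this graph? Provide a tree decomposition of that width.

The largest bag has 3 vertices, giving width 2; this decomposition certifies tw(G) ≤ 2. Conversely, {b, d, g} is a clique of size 3, and the vertices of any clique must share a bag in every tree decomposition; so some bag has ≥ 3 vertices and tw(G) ≥ 2. The upper and lower bounds meet at 2, so that is the treewidth.

Treewidth 2.
Bags: B1 = {b, d, g}  B2 = {b, d, f}  B3 = {b, f, h}  B4 = {b, e, g}  B5 = {b, c, f}  B6 = {a, b, d}
Tree: B1–B2, B2–B3, B1–B4, B3–B5, B1–B6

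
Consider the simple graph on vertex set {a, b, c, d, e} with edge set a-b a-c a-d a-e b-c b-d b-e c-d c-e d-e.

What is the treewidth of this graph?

A width-4 tree decomposition is:
Bags: B1 = {a, b, c, d, e}
Tree: (single bag)
With just one bag of size 5, the width is 5 − 1 = 4, so tw(G) ≤ 4. For the lower bound, the 5 vertices {a, b, c, d, e} are pairwise adjacent, and any tree decomposition puts a clique entirely inside one bag — forcing width ≥ 4. Combining the bounds, tw(G) = 4.

4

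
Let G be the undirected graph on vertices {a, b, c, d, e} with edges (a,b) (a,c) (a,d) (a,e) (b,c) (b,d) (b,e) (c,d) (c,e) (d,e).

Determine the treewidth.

A width-4 tree decomposition is:
Bags: B1 = {a, b, c, d, e}
Tree: (single bag)
A single bag containing all 5 vertices is trivially a valid decomposition of width 4. Conversely, {a, b, c, d, e} is a clique of size 5, and the vertices of any clique must share a bag in every tree decomposition; so some bag has ≥ 5 vertices and tw(G) ≥ 4. The upper and lower bounds meet at 4, so that is the treewidth.

4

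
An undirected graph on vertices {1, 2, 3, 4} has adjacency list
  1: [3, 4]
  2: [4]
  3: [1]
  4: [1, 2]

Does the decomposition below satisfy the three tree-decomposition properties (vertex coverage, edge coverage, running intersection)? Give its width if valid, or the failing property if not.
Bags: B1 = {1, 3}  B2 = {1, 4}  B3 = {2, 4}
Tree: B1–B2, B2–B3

Yes; width 1.

Every vertex of G appears in some bag (union = {1, 2, 3, 4}); every edge is covered by a bag; and for each vertex v the set of bags containing v is connected in the bag tree. The decomposition is therefore valid. The largest bag has 2 vertices, so the width is 1.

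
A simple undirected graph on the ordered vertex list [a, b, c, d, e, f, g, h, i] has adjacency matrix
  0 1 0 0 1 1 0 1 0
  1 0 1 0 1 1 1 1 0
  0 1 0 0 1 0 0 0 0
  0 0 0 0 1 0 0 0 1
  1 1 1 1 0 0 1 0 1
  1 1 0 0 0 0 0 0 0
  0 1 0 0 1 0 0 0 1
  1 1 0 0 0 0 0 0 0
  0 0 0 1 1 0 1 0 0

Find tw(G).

2

A width-2 tree decomposition is:
Bags: B1 = {a, b, f}  B2 = {a, b, e}  B3 = {b, e, g}  B4 = {a, b, h}  B5 = {e, g, i}  B6 = {d, e, i}  B7 = {b, c, e}
Tree: B1–B2, B2–B3, B1–B4, B3–B5, B5–B6, B2–B7
Every bag has size at most 3, so the width is 3 − 1 = 2 and tw(G) ≤ 2. For the lower bound, the 3 vertices {d, e, i} are pairwise adjacent, and any tree decomposition puts a clique entirely inside one bag — forcing width ≥ 2. Combining the bounds, tw(G) = 2.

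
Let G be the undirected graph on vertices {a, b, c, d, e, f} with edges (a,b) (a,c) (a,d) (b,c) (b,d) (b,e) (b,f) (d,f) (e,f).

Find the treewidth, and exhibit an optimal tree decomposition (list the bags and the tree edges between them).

The largest bag has 3 vertices, giving width 2; this decomposition certifies tw(G) ≤ 2. Conversely, {a, b, d} is a clique of size 3, and the vertices of any clique must share a bag in every tree decomposition; so some bag has ≥ 3 vertices and tw(G) ≥ 2. Hence tw(G) = 2 exactly.

Treewidth 2.
One optimal decomposition is:
Bags: B1 = {b, d, f}  B2 = {a, b, d}  B3 = {b, e, f}  B4 = {a, b, c}
Tree: B1–B2, B1–B3, B2–B4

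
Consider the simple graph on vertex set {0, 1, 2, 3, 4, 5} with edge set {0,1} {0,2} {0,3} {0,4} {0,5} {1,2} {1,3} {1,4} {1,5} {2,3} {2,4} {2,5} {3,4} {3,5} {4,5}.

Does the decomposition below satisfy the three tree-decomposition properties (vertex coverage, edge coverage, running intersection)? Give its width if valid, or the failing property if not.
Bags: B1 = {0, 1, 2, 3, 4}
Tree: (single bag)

A tree decomposition must satisfy three properties: every vertex lies in some bag; for every edge, both endpoints lie together in some bag; and for every vertex, the bags containing it form a connected subtree. Here vertex 5 appears in no bag, so the decomposition is invalid.

No — vertex 5 appears in no bag.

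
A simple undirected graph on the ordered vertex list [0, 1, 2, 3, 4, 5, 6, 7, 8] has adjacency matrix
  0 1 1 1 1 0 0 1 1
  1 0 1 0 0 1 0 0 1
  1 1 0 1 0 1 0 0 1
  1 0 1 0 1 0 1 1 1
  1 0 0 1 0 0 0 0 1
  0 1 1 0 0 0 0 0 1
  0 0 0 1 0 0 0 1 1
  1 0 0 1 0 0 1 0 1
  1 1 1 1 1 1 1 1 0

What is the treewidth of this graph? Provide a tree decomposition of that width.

Treewidth 3.
Bags: B1 = {0, 1, 2, 8}  B2 = {0, 2, 3, 8}  B3 = {0, 3, 4, 8}  B4 = {1, 2, 5, 8}  B5 = {0, 3, 7, 8}  B6 = {3, 6, 7, 8}
Tree: B1–B2, B2–B3, B1–B4, B2–B5, B5–B6

Every bag has size at most 4, so the width is 4 − 1 = 3 and tw(G) ≤ 3. For the lower bound, the 4 vertices {0, 1, 2, 8} are pairwise adjacent, and any tree decomposition puts a clique entirely inside one bag — forcing width ≥ 3. The upper and lower bounds meet at 3, so that is the treewidth.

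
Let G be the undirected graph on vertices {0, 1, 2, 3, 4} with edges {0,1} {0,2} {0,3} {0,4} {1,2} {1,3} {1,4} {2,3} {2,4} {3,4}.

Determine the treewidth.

A width-4 tree decomposition is:
Bags: B1 = {0, 1, 2, 3, 4}
Tree: (single bag)
With just one bag of size 5, the width is 5 − 1 = 4, so tw(G) ≤ 4. On the other hand G contains the 5-clique {0, 1, 2, 3, 4}. A clique must lie in a single bag of any decomposition, so no decomposition can have width below 4. Hence tw(G) = 4 exactly.

4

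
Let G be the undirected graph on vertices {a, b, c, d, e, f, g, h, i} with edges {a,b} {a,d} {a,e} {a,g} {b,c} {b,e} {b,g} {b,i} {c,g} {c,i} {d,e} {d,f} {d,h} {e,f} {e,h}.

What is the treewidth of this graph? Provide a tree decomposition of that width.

Each bag holds 3 vertices, so the decomposition has width 2, which upper-bounds the treewidth. For the lower bound, the 3 vertices {a, d, e} are pairwise adjacent, and any tree decomposition puts a clique entirely inside one bag — forcing width ≥ 2. Combining the bounds, tw(G) = 2.

Treewidth 2.
One such decomposition:
Bags: B1 = {d, e, h}  B2 = {d, e, f}  B3 = {a, d, e}  B4 = {a, b, e}  B5 = {a, b, g}  B6 = {b, c, g}  B7 = {b, c, i}
Tree: B1–B2, B2–B3, B3–B4, B4–B5, B5–B6, B6–B7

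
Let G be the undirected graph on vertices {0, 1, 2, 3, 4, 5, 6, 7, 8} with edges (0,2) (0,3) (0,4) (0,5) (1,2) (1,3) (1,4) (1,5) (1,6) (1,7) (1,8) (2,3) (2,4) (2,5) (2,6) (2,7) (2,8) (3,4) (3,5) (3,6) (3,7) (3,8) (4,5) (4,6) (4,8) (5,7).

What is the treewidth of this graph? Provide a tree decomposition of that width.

Treewidth 4.
One such decomposition:
Bags: B1 = {1, 2, 3, 4, 5}  B2 = {0, 2, 3, 4, 5}  B3 = {1, 2, 3, 4, 8}  B4 = {1, 2, 3, 4, 6}  B5 = {1, 2, 3, 5, 7}
Tree: B1–B2, B1–B3, B3–B4, B1–B5

Each bag holds 5 vertices, so the decomposition has width 4, which upper-bounds the treewidth. On the other hand G contains the 5-clique {0, 2, 3, 4, 5}. A clique must lie in a single bag of any decomposition, so no decomposition can have width below 4. Hence tw(G) = 4 exactly.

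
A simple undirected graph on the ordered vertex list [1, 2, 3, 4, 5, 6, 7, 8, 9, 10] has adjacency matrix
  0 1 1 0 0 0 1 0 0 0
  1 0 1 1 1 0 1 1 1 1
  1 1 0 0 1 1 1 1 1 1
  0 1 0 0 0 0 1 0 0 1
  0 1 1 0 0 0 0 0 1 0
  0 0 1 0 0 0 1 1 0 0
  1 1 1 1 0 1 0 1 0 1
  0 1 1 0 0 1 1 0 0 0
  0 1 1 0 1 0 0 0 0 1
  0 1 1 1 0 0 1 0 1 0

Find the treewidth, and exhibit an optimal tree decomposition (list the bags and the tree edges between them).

Treewidth 3.
One optimal decomposition is:
Bags: B1 = {2, 3, 7, 10}  B2 = {2, 4, 7, 10}  B3 = {2, 3, 7, 8}  B4 = {2, 3, 9, 10}  B5 = {1, 2, 3, 7}  B6 = {2, 3, 5, 9}  B7 = {3, 6, 7, 8}
Tree: B1–B2, B1–B3, B1–B4, B1–B5, B4–B6, B3–B7

Every bag has size at most 4, so the width is 4 − 1 = 3 and tw(G) ≤ 3. Conversely, {2, 3, 9, 10} is a clique of size 4, and the vertices of any clique must share a bag in every tree decomposition; so some bag has ≥ 4 vertices and tw(G) ≥ 3. The upper and lower bounds meet at 3, so that is the treewidth.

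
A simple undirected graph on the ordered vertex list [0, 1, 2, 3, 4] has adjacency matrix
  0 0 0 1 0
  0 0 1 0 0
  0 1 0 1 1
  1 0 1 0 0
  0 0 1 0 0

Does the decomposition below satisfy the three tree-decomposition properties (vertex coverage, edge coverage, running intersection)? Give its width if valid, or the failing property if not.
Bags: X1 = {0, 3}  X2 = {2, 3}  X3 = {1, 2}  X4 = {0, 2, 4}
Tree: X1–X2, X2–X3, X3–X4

No — bags containing vertex 0 are not connected in the tree.

A tree decomposition must satisfy three properties: every vertex lies in some bag; for every edge, both endpoints lie together in some bag; and for every vertex, the bags containing it form a connected subtree. Here bags containing vertex 0 are not connected in the tree, so the decomposition is invalid.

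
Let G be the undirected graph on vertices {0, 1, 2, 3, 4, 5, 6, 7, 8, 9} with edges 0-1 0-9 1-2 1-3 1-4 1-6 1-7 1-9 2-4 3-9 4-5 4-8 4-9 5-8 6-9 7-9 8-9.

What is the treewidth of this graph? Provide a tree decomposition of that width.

Treewidth 2.
Bags: B1 = {4, 8, 9}  B2 = {1, 4, 9}  B3 = {1, 7, 9}  B4 = {1, 6, 9}  B5 = {1, 2, 4}  B6 = {1, 3, 9}  B7 = {0, 1, 9}  B8 = {4, 5, 8}
Tree: B1–B2, B2–B3, B2–B4, B2–B5, B4–B6, B6–B7, B1–B8

Each bag holds 3 vertices, so the decomposition has width 2, which upper-bounds the treewidth. Conversely, {4, 8, 9} is a clique of size 3, and the vertices of any clique must share a bag in every tree decomposition; so some bag has ≥ 3 vertices and tw(G) ≥ 2. Combining the bounds, tw(G) = 2.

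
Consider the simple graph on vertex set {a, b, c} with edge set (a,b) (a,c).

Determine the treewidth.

A width-1 tree decomposition is:
Bags: B1 = {a, b}  B2 = {a, c}
Tree: B1–B2
The largest bag has 2 vertices, giving width 1; this decomposition certifies tw(G) ≤ 1. Since G has at least one edge (e.g. a–b), it is not an edgeless graph, so tw(G) ≥ 1. The upper and lower bounds meet at 1, so that is the treewidth.

1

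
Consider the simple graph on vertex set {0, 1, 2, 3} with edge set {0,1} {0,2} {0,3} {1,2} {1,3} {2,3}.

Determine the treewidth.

A width-3 tree decomposition is:
Bags: B1 = {0, 1, 2, 3}
Tree: (single bag)
A single bag containing all 4 vertices is trivially a valid decomposition of width 3. For the lower bound, the 4 vertices {0, 1, 2, 3} are pairwise adjacent, and any tree decomposition puts a clique entirely inside one bag — forcing width ≥ 3. Combining the bounds, tw(G) = 3.

3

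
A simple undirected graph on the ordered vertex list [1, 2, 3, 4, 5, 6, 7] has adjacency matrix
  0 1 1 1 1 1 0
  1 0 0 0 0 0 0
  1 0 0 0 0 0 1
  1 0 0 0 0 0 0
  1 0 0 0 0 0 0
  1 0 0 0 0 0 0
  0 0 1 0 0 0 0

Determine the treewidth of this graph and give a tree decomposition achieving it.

Each bag holds 2 vertices, so the decomposition has width 1, which upper-bounds the treewidth. G has an edge, so its treewidth is at least 1. Therefore the treewidth is 1.

Treewidth 1.
One such decomposition:
Bags: B1 = {1, 5}  B2 = {1, 3}  B3 = {1, 6}  B4 = {1, 2}  B5 = {1, 4}  B6 = {3, 7}
Tree: B1–B2, B1–B3, B2–B4, B3–B5, B2–B6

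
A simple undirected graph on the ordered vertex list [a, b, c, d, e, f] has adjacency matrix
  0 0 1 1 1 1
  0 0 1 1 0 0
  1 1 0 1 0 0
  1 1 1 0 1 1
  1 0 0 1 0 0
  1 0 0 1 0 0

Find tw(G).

A width-2 tree decomposition is:
Bags: B1 = {a, c, d}  B2 = {a, d, f}  B3 = {b, c, d}  B4 = {a, d, e}
Tree: B1–B2, B1–B3, B1–B4
The largest bag has 3 vertices, giving width 2; this decomposition certifies tw(G) ≤ 2. Conversely, {a, d, e} is a clique of size 3, and the vertices of any clique must share a bag in every tree decomposition; so some bag has ≥ 3 vertices and tw(G) ≥ 2. Hence tw(G) = 2 exactly.

2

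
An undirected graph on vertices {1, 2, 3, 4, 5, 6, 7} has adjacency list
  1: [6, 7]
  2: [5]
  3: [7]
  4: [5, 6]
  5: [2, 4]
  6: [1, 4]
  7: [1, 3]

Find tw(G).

A width-1 tree decomposition is:
Bags: B1 = {3, 7}  B2 = {1, 7}  B3 = {1, 6}  B4 = {4, 6}  B5 = {4, 5}  B6 = {2, 5}
Tree: B1–B2, B2–B3, B3–B4, B4–B5, B5–B6
Every bag has size at most 2, so the width is 2 − 1 = 1 and tw(G) ≤ 1. Since G has at least one edge (e.g. 3–7), it is not an edgeless graph, so tw(G) ≥ 1. Therefore the treewidth is 1.

1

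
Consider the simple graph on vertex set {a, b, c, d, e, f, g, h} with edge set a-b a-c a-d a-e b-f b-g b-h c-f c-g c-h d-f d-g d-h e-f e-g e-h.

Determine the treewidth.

A width-4 tree decomposition is:
Bags: B1 = {a, d, f, g, h}  B2 = {a, e, f, g, h}  B3 = {a, b, f, g, h}  B4 = {a, c, f, g, h}
Tree: B1–B2, B2–B3, B3–B4
The largest bag has 5 vertices, giving width 4; this decomposition certifies tw(G) ≤ 4. For the lower bound: the 5 vertex sets {a,d}, {e,f}, {b,h}, {g}, {c} are disjoint, each induces a connected subgraph, and every pair is joined by at least one edge of G. Contracting each set to a single vertex therefore yields K_{5} as a minor, and since treewidth is minor-monotone, tw(G) ≥ tw(K_{5}) = 4. Hence tw(G) = 4 exactly.

4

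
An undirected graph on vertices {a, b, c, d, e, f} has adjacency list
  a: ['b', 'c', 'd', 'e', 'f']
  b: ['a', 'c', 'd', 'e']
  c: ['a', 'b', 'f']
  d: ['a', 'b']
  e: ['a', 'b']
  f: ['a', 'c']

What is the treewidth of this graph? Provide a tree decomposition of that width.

The largest bag has 3 vertices, giving width 2; this decomposition certifies tw(G) ≤ 2. On the other hand G contains the 3-clique {a, c, f}. A clique must lie in a single bag of any decomposition, so no decomposition can have width below 2. Combining the bounds, tw(G) = 2.

Treewidth 2.
One optimal decomposition is:
Bags: B1 = {a, b, d}  B2 = {a, b, c}  B3 = {a, b, e}  B4 = {a, c, f}
Tree: B1–B2, B2–B3, B2–B4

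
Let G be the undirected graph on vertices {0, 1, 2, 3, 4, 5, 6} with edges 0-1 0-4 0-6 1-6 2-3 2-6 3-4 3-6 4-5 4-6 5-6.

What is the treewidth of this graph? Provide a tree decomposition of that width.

Treewidth 2.
One optimal decomposition is:
Bags: B1 = {3, 4, 6}  B2 = {0, 4, 6}  B3 = {0, 1, 6}  B4 = {2, 3, 6}  B5 = {4, 5, 6}
Tree: B1–B2, B2–B3, B1–B4, B1–B5

Each bag holds 3 vertices, so the decomposition has width 2, which upper-bounds the treewidth. For the lower bound, the 3 vertices {0, 1, 6} are pairwise adjacent, and any tree decomposition puts a clique entirely inside one bag — forcing width ≥ 2. The upper and lower bounds meet at 2, so that is the treewidth.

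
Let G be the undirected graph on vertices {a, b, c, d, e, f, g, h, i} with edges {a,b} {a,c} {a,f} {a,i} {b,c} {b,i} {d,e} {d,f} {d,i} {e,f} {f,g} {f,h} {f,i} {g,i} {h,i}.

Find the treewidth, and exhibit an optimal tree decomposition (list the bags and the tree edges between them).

Treewidth 2.
One optimal decomposition is:
Bags: B1 = {d, f, i}  B2 = {a, f, i}  B3 = {f, h, i}  B4 = {a, b, i}  B5 = {f, g, i}  B6 = {a, b, c}  B7 = {d, e, f}
Tree: B1–B2, B1–B3, B2–B4, B3–B5, B4–B6, B1–B7

Each bag holds 3 vertices, so the decomposition has width 2, which upper-bounds the treewidth. Conversely, {a, b, c} is a clique of size 3, and the vertices of any clique must share a bag in every tree decomposition; so some bag has ≥ 3 vertices and tw(G) ≥ 2. The upper and lower bounds meet at 2, so that is the treewidth.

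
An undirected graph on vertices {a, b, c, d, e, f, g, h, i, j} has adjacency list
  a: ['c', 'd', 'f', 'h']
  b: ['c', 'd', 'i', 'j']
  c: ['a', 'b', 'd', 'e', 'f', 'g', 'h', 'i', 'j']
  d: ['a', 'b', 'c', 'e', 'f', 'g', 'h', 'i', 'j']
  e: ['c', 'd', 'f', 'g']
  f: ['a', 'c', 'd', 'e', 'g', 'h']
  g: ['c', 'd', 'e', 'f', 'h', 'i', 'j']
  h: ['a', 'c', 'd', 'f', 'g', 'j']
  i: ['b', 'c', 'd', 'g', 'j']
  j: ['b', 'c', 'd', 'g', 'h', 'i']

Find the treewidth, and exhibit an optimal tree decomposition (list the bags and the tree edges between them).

Treewidth 4.
One optimal decomposition is:
Bags: B1 = {c, d, g, h, j}  B2 = {c, d, f, g, h}  B3 = {a, c, d, f, h}  B4 = {c, d, g, i, j}  B5 = {c, d, e, f, g}  B6 = {b, c, d, i, j}
Tree: B1–B2, B2–B3, B1–B4, B2–B5, B4–B6

Each bag holds 5 vertices, so the decomposition has width 4, which upper-bounds the treewidth. Conversely, {c, d, g, h, j} is a clique of size 5, and the vertices of any clique must share a bag in every tree decomposition; so some bag has ≥ 5 vertices and tw(G) ≥ 4. Combining the bounds, tw(G) = 4.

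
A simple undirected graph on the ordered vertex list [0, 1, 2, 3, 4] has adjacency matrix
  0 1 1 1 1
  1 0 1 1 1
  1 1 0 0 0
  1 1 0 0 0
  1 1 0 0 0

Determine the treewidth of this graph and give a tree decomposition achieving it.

Treewidth 2.
One such decomposition:
Bags: B1 = {0, 1, 4}  B2 = {0, 1, 3}  B3 = {0, 1, 2}
Tree: B1–B2, B1–B3

The largest bag has 3 vertices, giving width 2; this decomposition certifies tw(G) ≤ 2. On the other hand G contains the 3-clique {0, 1, 2}. A clique must lie in a single bag of any decomposition, so no decomposition can have width below 2. Therefore the treewidth is 2.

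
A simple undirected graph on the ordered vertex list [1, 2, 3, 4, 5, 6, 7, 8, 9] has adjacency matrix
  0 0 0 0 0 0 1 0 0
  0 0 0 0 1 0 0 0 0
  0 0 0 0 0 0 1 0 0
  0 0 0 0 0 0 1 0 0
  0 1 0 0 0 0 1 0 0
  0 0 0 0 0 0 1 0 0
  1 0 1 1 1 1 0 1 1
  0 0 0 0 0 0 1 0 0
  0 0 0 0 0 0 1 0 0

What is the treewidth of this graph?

1

A width-1 tree decomposition is:
Bags: B1 = {4, 7}  B2 = {7, 9}  B3 = {1, 7}  B4 = {6, 7}  B5 = {3, 7}  B6 = {5, 7}  B7 = {7, 8}  B8 = {2, 5}
Tree: B1–B2, B1–B3, B1–B4, B3–B5, B5–B6, B2–B7, B6–B8
Each bag holds 2 vertices, so the decomposition has width 1, which upper-bounds the treewidth. Since G has at least one edge (e.g. 7–4), it is not an edgeless graph, so tw(G) ≥ 1. Hence tw(G) = 1 exactly.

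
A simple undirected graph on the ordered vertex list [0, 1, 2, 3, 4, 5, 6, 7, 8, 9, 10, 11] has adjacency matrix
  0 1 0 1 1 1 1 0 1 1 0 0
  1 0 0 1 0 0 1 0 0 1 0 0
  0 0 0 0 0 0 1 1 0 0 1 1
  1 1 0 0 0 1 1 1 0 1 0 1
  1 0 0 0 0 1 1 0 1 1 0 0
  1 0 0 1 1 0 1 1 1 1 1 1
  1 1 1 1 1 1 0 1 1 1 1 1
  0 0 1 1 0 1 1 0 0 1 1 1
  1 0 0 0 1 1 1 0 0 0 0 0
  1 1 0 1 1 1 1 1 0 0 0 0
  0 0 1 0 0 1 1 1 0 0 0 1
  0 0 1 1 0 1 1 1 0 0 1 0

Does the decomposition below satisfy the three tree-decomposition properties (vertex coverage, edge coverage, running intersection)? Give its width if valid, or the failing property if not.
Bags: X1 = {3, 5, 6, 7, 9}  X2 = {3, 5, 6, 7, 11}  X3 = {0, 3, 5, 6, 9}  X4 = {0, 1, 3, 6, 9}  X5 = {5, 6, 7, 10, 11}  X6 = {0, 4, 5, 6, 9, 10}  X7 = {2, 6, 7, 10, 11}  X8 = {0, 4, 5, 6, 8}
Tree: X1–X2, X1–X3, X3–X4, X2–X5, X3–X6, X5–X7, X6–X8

No — bags containing vertex 10 are not connected in the tree.

A tree decomposition must satisfy three properties: every vertex lies in some bag; for every edge, both endpoints lie together in some bag; and for every vertex, the bags containing it form a connected subtree. Here bags containing vertex 10 are not connected in the tree, so the decomposition is invalid.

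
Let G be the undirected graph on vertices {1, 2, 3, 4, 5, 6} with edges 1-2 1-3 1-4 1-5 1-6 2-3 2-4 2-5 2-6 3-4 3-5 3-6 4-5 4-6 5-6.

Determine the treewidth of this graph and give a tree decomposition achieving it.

With just one bag of size 6, the width is 6 − 1 = 5, so tw(G) ≤ 5. On the other hand G contains the 6-clique {1, 2, 3, 4, 5, 6}. A clique must lie in a single bag of any decomposition, so no decomposition can have width below 5. The upper and lower bounds meet at 5, so that is the treewidth.

Treewidth 5.
Bags: B1 = {1, 2, 3, 4, 5, 6}
Tree: (single bag)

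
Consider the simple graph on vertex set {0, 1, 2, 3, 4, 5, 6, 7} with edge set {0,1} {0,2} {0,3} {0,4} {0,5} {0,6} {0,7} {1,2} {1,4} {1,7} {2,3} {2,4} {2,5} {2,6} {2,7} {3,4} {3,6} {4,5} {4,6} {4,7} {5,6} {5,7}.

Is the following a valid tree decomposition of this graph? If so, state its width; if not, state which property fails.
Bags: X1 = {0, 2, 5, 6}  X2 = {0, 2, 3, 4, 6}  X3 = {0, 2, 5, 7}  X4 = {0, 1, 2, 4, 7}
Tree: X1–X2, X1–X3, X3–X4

No — edge (4,5) lies in no bag.

A tree decomposition must satisfy three properties: every vertex lies in some bag; for every edge, both endpoints lie together in some bag; and for every vertex, the bags containing it form a connected subtree. Here edge (4,5) lies in no bag, so the decomposition is invalid.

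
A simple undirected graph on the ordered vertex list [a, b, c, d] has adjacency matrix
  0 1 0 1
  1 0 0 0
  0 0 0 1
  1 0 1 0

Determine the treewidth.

A width-1 tree decomposition is:
Bags: B1 = {c, d}  B2 = {a, d}  B3 = {a, b}
Tree: B1–B2, B2–B3
Each bag holds 2 vertices, so the decomposition has width 1, which upper-bounds the treewidth. Any graph with an edge has treewidth ≥ 1, and G has the edge d–c. Hence tw(G) = 1 exactly.

1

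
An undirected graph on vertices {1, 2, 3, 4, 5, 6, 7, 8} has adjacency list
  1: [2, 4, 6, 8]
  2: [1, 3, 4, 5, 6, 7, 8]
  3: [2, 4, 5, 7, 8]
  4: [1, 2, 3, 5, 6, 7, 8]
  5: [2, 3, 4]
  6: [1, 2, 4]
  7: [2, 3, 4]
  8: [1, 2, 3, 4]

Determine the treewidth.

3

A width-3 tree decomposition is:
Bags: B1 = {2, 3, 4, 5}  B2 = {2, 3, 4, 8}  B3 = {1, 2, 4, 8}  B4 = {2, 3, 4, 7}  B5 = {1, 2, 4, 6}
Tree: B1–B2, B2–B3, B1–B4, B3–B5
Every bag has size at most 4, so the width is 4 − 1 = 3 and tw(G) ≤ 3. On the other hand G contains the 4-clique {1, 2, 4, 8}. A clique must lie in a single bag of any decomposition, so no decomposition can have width below 3. Combining the bounds, tw(G) = 3.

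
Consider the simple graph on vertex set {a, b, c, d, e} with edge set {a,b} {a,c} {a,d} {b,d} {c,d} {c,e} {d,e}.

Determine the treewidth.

A width-2 tree decomposition is:
Bags: B1 = {a, c, d}  B2 = {c, d, e}  B3 = {a, b, d}
Tree: B1–B2, B1–B3
The largest bag has 3 vertices, giving width 2; this decomposition certifies tw(G) ≤ 2. For the lower bound, the 3 vertices {c, d, e} are pairwise adjacent, and any tree decomposition puts a clique entirely inside one bag — forcing width ≥ 2. Combining the bounds, tw(G) = 2.

2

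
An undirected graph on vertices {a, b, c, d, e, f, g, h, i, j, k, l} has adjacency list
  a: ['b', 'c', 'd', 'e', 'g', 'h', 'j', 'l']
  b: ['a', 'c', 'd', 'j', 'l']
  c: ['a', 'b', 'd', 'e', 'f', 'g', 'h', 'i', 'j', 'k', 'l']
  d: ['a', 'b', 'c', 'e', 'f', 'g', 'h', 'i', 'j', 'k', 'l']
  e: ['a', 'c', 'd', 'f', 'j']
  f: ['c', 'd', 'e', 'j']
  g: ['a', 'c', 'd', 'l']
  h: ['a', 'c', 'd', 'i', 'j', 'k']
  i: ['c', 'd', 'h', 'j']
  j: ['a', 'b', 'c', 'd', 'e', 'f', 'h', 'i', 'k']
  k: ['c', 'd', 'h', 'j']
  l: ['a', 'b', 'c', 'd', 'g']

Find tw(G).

A width-4 tree decomposition is:
Bags: B1 = {a, c, d, h, j}  B2 = {a, c, d, e, j}  B3 = {c, d, h, i, j}  B4 = {a, b, c, d, j}  B5 = {a, b, c, d, l}  B6 = {a, c, d, g, l}  B7 = {c, d, h, j, k}  B8 = {c, d, e, f, j}
Tree: B1–B2, B1–B3, B1–B4, B4–B5, B5–B6, B1–B7, B2–B8
Every bag has size at most 5, so the width is 5 − 1 = 4 and tw(G) ≤ 4. On the other hand G contains the 5-clique {a, c, d, g, l}. A clique must lie in a single bag of any decomposition, so no decomposition can have width below 4. The upper and lower bounds meet at 4, so that is the treewidth.

4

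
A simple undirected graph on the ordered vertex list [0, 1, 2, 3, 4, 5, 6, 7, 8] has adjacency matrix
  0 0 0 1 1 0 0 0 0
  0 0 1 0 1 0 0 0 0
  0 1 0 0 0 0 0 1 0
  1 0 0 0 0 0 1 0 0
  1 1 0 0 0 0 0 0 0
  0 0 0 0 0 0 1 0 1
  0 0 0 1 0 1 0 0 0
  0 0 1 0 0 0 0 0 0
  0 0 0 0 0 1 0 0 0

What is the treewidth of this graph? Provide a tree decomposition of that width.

Each bag holds 2 vertices, so the decomposition has width 1, which upper-bounds the treewidth. Any graph with an edge has treewidth ≥ 1, and G has the edge 7–2. Hence tw(G) = 1 exactly.

Treewidth 1.
One optimal decomposition is:
Bags: B1 = {2, 7}  B2 = {1, 2}  B3 = {1, 4}  B4 = {0, 4}  B5 = {0, 3}  B6 = {3, 6}  B7 = {5, 6}  B8 = {5, 8}
Tree: B1–B2, B2–B3, B3–B4, B4–B5, B5–B6, B6–B7, B7–B8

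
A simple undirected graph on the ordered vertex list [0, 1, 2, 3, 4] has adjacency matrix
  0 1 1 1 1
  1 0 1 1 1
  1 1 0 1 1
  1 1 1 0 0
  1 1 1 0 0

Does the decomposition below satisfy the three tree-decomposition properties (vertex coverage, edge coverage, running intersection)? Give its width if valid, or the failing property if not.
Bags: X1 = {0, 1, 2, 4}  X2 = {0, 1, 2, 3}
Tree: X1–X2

Every vertex of G appears in some bag (union = {0, 1, 2, 3, 4}); every edge is covered by a bag; and for each vertex v the set of bags containing v is connected in the bag tree. The decomposition is therefore valid. The largest bag has 4 vertices, so the width is 3.

Yes; width 3.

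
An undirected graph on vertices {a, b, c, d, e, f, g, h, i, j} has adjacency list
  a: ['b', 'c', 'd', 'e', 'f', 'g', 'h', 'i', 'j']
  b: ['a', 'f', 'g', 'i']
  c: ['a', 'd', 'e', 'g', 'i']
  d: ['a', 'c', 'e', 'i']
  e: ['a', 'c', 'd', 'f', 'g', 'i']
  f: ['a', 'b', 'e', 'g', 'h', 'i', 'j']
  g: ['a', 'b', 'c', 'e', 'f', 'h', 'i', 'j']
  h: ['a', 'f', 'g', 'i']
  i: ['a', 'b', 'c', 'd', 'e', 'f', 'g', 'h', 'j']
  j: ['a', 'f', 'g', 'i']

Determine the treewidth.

A width-4 tree decomposition is:
Bags: B1 = {a, e, f, g, i}  B2 = {a, c, e, g, i}  B3 = {a, c, d, e, i}  B4 = {a, f, g, i, j}  B5 = {a, b, f, g, i}  B6 = {a, f, g, h, i}
Tree: B1–B2, B2–B3, B1–B4, B4–B5, B4–B6
The largest bag has 5 vertices, giving width 4; this decomposition certifies tw(G) ≤ 4. Conversely, {a, c, d, e, i} is a clique of size 5, and the vertices of any clique must share a bag in every tree decomposition; so some bag has ≥ 5 vertices and tw(G) ≥ 4. Hence tw(G) = 4 exactly.

4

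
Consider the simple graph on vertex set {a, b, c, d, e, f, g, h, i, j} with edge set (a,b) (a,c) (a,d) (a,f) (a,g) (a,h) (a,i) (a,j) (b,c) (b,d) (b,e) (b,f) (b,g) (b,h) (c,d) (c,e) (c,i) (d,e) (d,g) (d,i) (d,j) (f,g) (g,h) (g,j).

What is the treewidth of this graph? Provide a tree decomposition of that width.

Each bag holds 4 vertices, so the decomposition has width 3, which upper-bounds the treewidth. Conversely, {b, c, d, e} is a clique of size 4, and the vertices of any clique must share a bag in every tree decomposition; so some bag has ≥ 4 vertices and tw(G) ≥ 3. The upper and lower bounds meet at 3, so that is the treewidth.

Treewidth 3.
One such decomposition:
Bags: B1 = {a, b, d, g}  B2 = {a, b, c, d}  B3 = {a, d, g, j}  B4 = {b, c, d, e}  B5 = {a, c, d, i}  B6 = {a, b, g, h}  B7 = {a, b, f, g}
Tree: B1–B2, B1–B3, B2–B4, B2–B5, B1–B6, B6–B7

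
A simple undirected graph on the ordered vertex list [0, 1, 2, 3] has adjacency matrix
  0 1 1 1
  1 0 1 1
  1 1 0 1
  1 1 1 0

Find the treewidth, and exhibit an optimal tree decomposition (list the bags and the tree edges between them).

Treewidth 3.
Bags: B1 = {0, 1, 2, 3}
Tree: (single bag)

With just one bag of size 4, the width is 4 − 1 = 3, so tw(G) ≤ 3. On the other hand G contains the 4-clique {0, 1, 2, 3}. A clique must lie in a single bag of any decomposition, so no decomposition can have width below 3. Hence tw(G) = 3 exactly.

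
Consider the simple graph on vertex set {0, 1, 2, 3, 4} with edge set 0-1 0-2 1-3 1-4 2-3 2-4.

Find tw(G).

A width-2 tree decomposition is:
Bags: B1 = {1, 2, 4}  B2 = {1, 2, 3}  B3 = {0, 1, 2}
Tree: B1–B2, B2–B3
Every bag has size at most 3, so the width is 3 − 1 = 2 and tw(G) ≤ 2. For the lower bound, G contains the cycle 4–2–3–1–4, so G is not a forest; only forests have treewidth ≤ 1, hence tw(G) ≥ 2. The upper and lower bounds meet at 2, so that is the treewidth.

2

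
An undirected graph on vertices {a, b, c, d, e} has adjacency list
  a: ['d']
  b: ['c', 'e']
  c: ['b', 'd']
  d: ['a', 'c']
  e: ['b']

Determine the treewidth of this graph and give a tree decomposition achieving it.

The largest bag has 2 vertices, giving width 1; this decomposition certifies tw(G) ≤ 1. G has an edge, so its treewidth is at least 1. The upper and lower bounds meet at 1, so that is the treewidth.

Treewidth 1.
Bags: B1 = {a, d}  B2 = {c, d}  B3 = {b, c}  B4 = {b, e}
Tree: B1–B2, B2–B3, B3–B4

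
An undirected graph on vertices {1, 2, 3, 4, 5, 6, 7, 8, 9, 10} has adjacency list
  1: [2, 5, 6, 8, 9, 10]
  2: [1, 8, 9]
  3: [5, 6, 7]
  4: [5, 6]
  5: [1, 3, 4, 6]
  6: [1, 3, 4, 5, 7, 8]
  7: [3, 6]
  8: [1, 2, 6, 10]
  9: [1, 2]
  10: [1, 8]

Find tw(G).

A width-2 tree decomposition is:
Bags: B1 = {1, 5, 6}  B2 = {1, 6, 8}  B3 = {1, 8, 10}  B4 = {1, 2, 8}  B5 = {4, 5, 6}  B6 = {3, 5, 6}  B7 = {3, 6, 7}  B8 = {1, 2, 9}
Tree: B1–B2, B2–B3, B3–B4, B1–B5, B1–B6, B6–B7, B4–B8
Each bag holds 3 vertices, so the decomposition has width 2, which upper-bounds the treewidth. On the other hand G contains the 3-clique {1, 8, 10}. A clique must lie in a single bag of any decomposition, so no decomposition can have width below 2. Hence tw(G) = 2 exactly.

2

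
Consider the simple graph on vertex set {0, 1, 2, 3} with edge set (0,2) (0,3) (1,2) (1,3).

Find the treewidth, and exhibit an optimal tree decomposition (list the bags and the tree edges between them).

Treewidth 2.
One optimal decomposition is:
Bags: B1 = {0, 1, 3}  B2 = {0, 1, 2}
Tree: B1–B2

The largest bag has 3 vertices, giving width 2; this decomposition certifies tw(G) ≤ 2. The edges 0–3–1–2–0 form a cycle, so G is not a tree and its treewidth is at least 2. Hence tw(G) = 2 exactly.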